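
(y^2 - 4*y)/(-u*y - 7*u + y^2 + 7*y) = y*(4 - y)/(u*y + 7*u - y^2 - 7*y)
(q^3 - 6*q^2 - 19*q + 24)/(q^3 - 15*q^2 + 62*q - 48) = (q + 3)/(q - 6)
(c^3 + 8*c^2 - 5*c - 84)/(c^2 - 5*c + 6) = (c^2 + 11*c + 28)/(c - 2)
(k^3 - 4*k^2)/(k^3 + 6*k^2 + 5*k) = k*(k - 4)/(k^2 + 6*k + 5)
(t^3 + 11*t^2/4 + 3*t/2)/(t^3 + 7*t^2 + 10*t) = (t + 3/4)/(t + 5)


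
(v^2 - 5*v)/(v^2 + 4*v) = (v - 5)/(v + 4)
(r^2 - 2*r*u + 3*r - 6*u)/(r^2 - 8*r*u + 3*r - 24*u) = (r - 2*u)/(r - 8*u)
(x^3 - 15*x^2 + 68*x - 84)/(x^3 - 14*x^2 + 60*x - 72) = (x - 7)/(x - 6)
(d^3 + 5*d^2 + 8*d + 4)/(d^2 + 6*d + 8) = (d^2 + 3*d + 2)/(d + 4)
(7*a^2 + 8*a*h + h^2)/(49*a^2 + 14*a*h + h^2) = (a + h)/(7*a + h)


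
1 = 1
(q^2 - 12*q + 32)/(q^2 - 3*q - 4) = (q - 8)/(q + 1)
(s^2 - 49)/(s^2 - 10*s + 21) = (s + 7)/(s - 3)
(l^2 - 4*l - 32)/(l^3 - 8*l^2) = (l + 4)/l^2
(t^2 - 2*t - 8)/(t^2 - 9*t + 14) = (t^2 - 2*t - 8)/(t^2 - 9*t + 14)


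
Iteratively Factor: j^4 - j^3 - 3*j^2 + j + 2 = (j - 2)*(j^3 + j^2 - j - 1) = (j - 2)*(j - 1)*(j^2 + 2*j + 1) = (j - 2)*(j - 1)*(j + 1)*(j + 1)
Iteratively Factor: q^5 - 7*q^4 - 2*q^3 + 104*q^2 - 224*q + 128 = (q - 2)*(q^4 - 5*q^3 - 12*q^2 + 80*q - 64) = (q - 4)*(q - 2)*(q^3 - q^2 - 16*q + 16) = (q - 4)*(q - 2)*(q - 1)*(q^2 - 16) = (q - 4)*(q - 2)*(q - 1)*(q + 4)*(q - 4)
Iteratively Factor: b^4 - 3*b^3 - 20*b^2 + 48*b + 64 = (b - 4)*(b^3 + b^2 - 16*b - 16) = (b - 4)*(b + 4)*(b^2 - 3*b - 4) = (b - 4)*(b + 1)*(b + 4)*(b - 4)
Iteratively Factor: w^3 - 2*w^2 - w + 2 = (w - 2)*(w^2 - 1) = (w - 2)*(w + 1)*(w - 1)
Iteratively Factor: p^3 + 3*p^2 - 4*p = (p + 4)*(p^2 - p) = (p - 1)*(p + 4)*(p)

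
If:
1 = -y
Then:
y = -1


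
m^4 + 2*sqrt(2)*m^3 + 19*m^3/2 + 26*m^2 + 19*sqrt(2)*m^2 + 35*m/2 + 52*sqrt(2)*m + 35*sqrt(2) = (m + 1)*(m + 7/2)*(m + 5)*(m + 2*sqrt(2))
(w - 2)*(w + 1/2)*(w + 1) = w^3 - w^2/2 - 5*w/2 - 1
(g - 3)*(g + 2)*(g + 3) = g^3 + 2*g^2 - 9*g - 18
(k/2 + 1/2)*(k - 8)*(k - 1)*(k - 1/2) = k^4/2 - 17*k^3/4 + 3*k^2/2 + 17*k/4 - 2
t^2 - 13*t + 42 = (t - 7)*(t - 6)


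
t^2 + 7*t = t*(t + 7)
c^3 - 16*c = c*(c - 4)*(c + 4)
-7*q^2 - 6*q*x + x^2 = (-7*q + x)*(q + x)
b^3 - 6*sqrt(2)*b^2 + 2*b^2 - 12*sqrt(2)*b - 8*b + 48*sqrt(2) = (b - 2)*(b + 4)*(b - 6*sqrt(2))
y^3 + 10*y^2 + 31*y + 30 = (y + 2)*(y + 3)*(y + 5)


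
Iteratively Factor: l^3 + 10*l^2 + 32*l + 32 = (l + 4)*(l^2 + 6*l + 8) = (l + 4)^2*(l + 2)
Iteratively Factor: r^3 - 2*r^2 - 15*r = (r + 3)*(r^2 - 5*r) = r*(r + 3)*(r - 5)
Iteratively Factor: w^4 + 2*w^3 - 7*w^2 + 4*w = (w - 1)*(w^3 + 3*w^2 - 4*w) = w*(w - 1)*(w^2 + 3*w - 4) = w*(w - 1)*(w + 4)*(w - 1)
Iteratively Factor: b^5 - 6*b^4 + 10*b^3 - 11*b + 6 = (b - 1)*(b^4 - 5*b^3 + 5*b^2 + 5*b - 6) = (b - 2)*(b - 1)*(b^3 - 3*b^2 - b + 3) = (b - 2)*(b - 1)*(b + 1)*(b^2 - 4*b + 3) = (b - 2)*(b - 1)^2*(b + 1)*(b - 3)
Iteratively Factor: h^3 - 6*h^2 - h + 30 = (h - 5)*(h^2 - h - 6) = (h - 5)*(h + 2)*(h - 3)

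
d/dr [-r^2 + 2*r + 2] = 2 - 2*r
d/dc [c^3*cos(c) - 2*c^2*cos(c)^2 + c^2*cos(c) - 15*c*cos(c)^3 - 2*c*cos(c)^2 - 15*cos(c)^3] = -c^3*sin(c) - c^2*sin(c) + 2*c^2*sin(2*c) + 3*c^2*cos(c) + 45*c*sin(c)*cos(c)^2 + 2*c*sin(2*c) - 4*c*cos(c)^2 + 2*c*cos(c) + 45*sin(c)*cos(c)^2 - 15*cos(c)^3 - 2*cos(c)^2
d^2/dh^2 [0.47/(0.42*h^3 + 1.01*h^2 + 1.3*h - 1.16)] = (-(1.1844*h + 0.9494)*(0.42*h^3 + 1.01*h^2 + 1.3*h - 1.16) + 0.47*(1.26*h^2 + 2.02*h + 1.3)*(2.52*h^2 + 4.04*h + 2.6))/(0.42*h^3 + 1.01*h^2 + 1.3*h - 1.16)^3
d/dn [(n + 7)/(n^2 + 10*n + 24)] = (n^2 + 10*n - 2*(n + 5)*(n + 7) + 24)/(n^2 + 10*n + 24)^2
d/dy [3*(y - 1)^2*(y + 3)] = 3*(y - 1)*(3*y + 5)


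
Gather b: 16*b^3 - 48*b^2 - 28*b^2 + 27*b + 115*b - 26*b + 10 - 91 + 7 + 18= 16*b^3 - 76*b^2 + 116*b - 56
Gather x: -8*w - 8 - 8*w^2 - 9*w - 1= -8*w^2 - 17*w - 9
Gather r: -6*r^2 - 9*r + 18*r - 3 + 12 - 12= -6*r^2 + 9*r - 3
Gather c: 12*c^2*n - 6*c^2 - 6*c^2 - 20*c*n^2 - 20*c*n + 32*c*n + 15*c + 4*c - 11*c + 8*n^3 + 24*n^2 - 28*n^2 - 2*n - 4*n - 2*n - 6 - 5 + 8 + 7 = c^2*(12*n - 12) + c*(-20*n^2 + 12*n + 8) + 8*n^3 - 4*n^2 - 8*n + 4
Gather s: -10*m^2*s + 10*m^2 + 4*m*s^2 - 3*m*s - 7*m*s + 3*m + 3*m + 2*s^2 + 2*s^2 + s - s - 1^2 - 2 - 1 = 10*m^2 + 6*m + s^2*(4*m + 4) + s*(-10*m^2 - 10*m) - 4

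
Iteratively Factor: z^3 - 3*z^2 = (z)*(z^2 - 3*z) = z*(z - 3)*(z)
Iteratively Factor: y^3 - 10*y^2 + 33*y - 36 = (y - 3)*(y^2 - 7*y + 12) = (y - 3)^2*(y - 4)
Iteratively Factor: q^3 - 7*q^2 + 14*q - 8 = (q - 1)*(q^2 - 6*q + 8) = (q - 2)*(q - 1)*(q - 4)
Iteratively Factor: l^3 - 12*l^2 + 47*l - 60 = (l - 4)*(l^2 - 8*l + 15) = (l - 4)*(l - 3)*(l - 5)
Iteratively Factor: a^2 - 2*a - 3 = (a - 3)*(a + 1)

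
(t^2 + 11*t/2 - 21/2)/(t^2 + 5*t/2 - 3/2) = (2*t^2 + 11*t - 21)/(2*t^2 + 5*t - 3)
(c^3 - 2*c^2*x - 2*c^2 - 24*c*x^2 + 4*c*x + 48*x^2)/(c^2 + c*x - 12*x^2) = (-c^2 + 6*c*x + 2*c - 12*x)/(-c + 3*x)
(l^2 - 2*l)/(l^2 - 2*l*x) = (l - 2)/(l - 2*x)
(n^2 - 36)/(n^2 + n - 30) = (n - 6)/(n - 5)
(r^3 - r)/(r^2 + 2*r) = (r^2 - 1)/(r + 2)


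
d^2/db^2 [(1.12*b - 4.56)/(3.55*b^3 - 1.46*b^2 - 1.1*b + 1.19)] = (84.6888*b^5 - 724.43856*b^4 + 391.673664*b^3 - 8.25705599999998*b^2 + 83.317488*b - 23.948128)/(44.738875*b^9 - 55.19895*b^8 - 18.88671*b^7 + 76.086589*b^6 - 31.1544*b^5 - 25.571688*b^4 + 25.217305*b^3 - 1.882818*b^2 - 4.67313*b + 1.685159)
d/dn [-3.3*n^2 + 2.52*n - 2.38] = 2.52 - 6.6*n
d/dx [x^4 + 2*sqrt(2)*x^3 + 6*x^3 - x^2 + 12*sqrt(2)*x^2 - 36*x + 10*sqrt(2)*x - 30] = 4*x^3 + 6*sqrt(2)*x^2 + 18*x^2 - 2*x + 24*sqrt(2)*x - 36 + 10*sqrt(2)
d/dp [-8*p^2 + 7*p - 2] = 7 - 16*p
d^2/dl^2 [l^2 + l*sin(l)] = -l*sin(l) + 2*cos(l) + 2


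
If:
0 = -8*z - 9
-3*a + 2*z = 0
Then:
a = -3/4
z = -9/8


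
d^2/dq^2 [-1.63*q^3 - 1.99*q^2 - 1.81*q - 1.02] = -9.78*q - 3.98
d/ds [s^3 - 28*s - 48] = 3*s^2 - 28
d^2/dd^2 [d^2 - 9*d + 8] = 2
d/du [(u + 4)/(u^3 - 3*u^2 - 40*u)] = (-u*(-u^2 + 3*u + 40) + (u + 4)*(-3*u^2 + 6*u + 40))/(u^2*(-u^2 + 3*u + 40)^2)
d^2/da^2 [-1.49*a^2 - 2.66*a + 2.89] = -2.98000000000000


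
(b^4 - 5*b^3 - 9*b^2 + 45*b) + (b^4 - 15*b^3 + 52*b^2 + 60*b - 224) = 2*b^4 - 20*b^3 + 43*b^2 + 105*b - 224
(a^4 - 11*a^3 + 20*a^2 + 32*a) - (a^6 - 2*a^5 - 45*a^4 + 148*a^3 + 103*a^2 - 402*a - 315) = -a^6 + 2*a^5 + 46*a^4 - 159*a^3 - 83*a^2 + 434*a + 315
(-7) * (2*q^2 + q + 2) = -14*q^2 - 7*q - 14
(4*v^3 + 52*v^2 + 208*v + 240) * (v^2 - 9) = 4*v^5 + 52*v^4 + 172*v^3 - 228*v^2 - 1872*v - 2160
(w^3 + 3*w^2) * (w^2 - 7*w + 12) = w^5 - 4*w^4 - 9*w^3 + 36*w^2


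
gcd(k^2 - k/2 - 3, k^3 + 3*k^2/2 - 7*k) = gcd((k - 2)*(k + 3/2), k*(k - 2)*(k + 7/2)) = k - 2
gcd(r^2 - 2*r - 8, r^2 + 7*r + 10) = r + 2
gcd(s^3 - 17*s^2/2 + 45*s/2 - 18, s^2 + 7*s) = 1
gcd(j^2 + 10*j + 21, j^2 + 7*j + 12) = j + 3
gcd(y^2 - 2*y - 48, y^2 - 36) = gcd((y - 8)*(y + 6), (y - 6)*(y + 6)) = y + 6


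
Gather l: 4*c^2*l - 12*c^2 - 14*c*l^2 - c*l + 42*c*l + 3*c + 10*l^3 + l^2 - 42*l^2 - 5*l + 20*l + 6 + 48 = -12*c^2 + 3*c + 10*l^3 + l^2*(-14*c - 41) + l*(4*c^2 + 41*c + 15) + 54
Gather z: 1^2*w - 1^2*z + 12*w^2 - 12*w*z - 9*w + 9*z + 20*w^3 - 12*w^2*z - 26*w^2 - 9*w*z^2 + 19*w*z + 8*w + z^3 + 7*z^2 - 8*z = 20*w^3 - 14*w^2 + z^3 + z^2*(7 - 9*w) + z*(-12*w^2 + 7*w)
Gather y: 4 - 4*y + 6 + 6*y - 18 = 2*y - 8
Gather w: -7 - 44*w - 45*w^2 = -45*w^2 - 44*w - 7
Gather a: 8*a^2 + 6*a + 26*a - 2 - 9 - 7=8*a^2 + 32*a - 18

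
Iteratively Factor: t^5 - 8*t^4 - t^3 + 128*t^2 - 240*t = (t + 4)*(t^4 - 12*t^3 + 47*t^2 - 60*t) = (t - 4)*(t + 4)*(t^3 - 8*t^2 + 15*t) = t*(t - 4)*(t + 4)*(t^2 - 8*t + 15) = t*(t - 4)*(t - 3)*(t + 4)*(t - 5)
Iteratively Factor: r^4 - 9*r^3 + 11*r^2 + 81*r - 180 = (r - 4)*(r^3 - 5*r^2 - 9*r + 45) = (r - 5)*(r - 4)*(r^2 - 9) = (r - 5)*(r - 4)*(r + 3)*(r - 3)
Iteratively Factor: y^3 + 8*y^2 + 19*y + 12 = (y + 1)*(y^2 + 7*y + 12) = (y + 1)*(y + 4)*(y + 3)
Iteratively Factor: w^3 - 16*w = (w + 4)*(w^2 - 4*w) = w*(w + 4)*(w - 4)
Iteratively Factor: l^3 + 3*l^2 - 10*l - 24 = (l - 3)*(l^2 + 6*l + 8) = (l - 3)*(l + 4)*(l + 2)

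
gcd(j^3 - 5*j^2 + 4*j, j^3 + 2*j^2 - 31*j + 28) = j^2 - 5*j + 4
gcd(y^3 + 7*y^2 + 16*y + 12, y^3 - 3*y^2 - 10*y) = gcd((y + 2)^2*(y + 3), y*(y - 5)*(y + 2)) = y + 2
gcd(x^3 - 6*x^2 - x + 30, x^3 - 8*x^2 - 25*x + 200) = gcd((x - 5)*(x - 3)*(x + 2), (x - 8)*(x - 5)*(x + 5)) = x - 5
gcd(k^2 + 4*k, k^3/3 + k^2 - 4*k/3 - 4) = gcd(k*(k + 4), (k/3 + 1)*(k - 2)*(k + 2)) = 1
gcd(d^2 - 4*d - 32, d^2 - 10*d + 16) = d - 8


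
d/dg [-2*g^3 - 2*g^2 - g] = -6*g^2 - 4*g - 1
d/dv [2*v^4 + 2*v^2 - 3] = 8*v^3 + 4*v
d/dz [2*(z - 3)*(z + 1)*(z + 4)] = 6*z^2 + 8*z - 22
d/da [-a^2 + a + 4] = 1 - 2*a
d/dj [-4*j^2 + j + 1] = 1 - 8*j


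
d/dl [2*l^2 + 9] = 4*l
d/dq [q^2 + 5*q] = 2*q + 5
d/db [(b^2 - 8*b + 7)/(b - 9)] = (b^2 - 18*b + 65)/(b^2 - 18*b + 81)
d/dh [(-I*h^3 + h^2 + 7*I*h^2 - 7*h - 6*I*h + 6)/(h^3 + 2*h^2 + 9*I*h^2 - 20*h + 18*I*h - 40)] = (h^4*(8 - 9*I) + h^3*(50 + 52*I) + h^2*(-204 + 73*I) + h*(-104 - 668*I) + 400 + 132*I)/(h^6 + h^5*(4 + 18*I) + h^4*(-117 + 72*I) + h^3*(-484 - 288*I) + h^2*(-84 - 1440*I) + h*(1600 - 1440*I) + 1600)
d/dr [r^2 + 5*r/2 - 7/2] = 2*r + 5/2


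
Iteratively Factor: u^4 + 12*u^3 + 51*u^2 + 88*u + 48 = (u + 4)*(u^3 + 8*u^2 + 19*u + 12) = (u + 1)*(u + 4)*(u^2 + 7*u + 12) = (u + 1)*(u + 4)^2*(u + 3)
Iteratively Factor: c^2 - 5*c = (c)*(c - 5)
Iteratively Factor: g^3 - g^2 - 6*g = (g + 2)*(g^2 - 3*g) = (g - 3)*(g + 2)*(g)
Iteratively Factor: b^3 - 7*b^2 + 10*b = (b)*(b^2 - 7*b + 10) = b*(b - 2)*(b - 5)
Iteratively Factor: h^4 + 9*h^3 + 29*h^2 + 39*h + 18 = (h + 2)*(h^3 + 7*h^2 + 15*h + 9) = (h + 2)*(h + 3)*(h^2 + 4*h + 3) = (h + 2)*(h + 3)^2*(h + 1)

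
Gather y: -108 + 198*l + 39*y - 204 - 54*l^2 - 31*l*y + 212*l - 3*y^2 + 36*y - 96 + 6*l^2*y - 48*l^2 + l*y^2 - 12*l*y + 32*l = -102*l^2 + 442*l + y^2*(l - 3) + y*(6*l^2 - 43*l + 75) - 408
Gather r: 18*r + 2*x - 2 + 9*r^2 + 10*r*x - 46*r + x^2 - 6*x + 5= 9*r^2 + r*(10*x - 28) + x^2 - 4*x + 3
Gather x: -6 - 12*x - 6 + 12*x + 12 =0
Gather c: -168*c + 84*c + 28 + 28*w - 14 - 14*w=-84*c + 14*w + 14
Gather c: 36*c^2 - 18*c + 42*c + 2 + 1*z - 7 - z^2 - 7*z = 36*c^2 + 24*c - z^2 - 6*z - 5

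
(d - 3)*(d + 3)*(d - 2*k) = d^3 - 2*d^2*k - 9*d + 18*k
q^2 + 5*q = q*(q + 5)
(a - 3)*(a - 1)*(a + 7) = a^3 + 3*a^2 - 25*a + 21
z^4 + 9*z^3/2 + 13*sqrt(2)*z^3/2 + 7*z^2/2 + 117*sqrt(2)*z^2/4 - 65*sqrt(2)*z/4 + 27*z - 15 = (z - 1/2)*(z + 5)*(z + sqrt(2)/2)*(z + 6*sqrt(2))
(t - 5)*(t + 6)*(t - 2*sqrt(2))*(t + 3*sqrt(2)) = t^4 + t^3 + sqrt(2)*t^3 - 42*t^2 + sqrt(2)*t^2 - 30*sqrt(2)*t - 12*t + 360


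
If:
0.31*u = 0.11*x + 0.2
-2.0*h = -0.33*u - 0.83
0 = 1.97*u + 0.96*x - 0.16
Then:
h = 0.48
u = 0.41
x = -0.67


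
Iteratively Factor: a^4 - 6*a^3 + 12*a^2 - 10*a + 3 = (a - 1)*(a^3 - 5*a^2 + 7*a - 3) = (a - 1)^2*(a^2 - 4*a + 3) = (a - 3)*(a - 1)^2*(a - 1)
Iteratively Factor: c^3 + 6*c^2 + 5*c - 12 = (c + 4)*(c^2 + 2*c - 3) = (c + 3)*(c + 4)*(c - 1)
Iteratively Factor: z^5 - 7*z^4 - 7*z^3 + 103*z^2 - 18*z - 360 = (z - 4)*(z^4 - 3*z^3 - 19*z^2 + 27*z + 90) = (z - 4)*(z - 3)*(z^3 - 19*z - 30) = (z - 5)*(z - 4)*(z - 3)*(z^2 + 5*z + 6) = (z - 5)*(z - 4)*(z - 3)*(z + 3)*(z + 2)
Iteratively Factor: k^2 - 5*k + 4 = (k - 1)*(k - 4)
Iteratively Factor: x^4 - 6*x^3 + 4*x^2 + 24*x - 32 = (x - 2)*(x^3 - 4*x^2 - 4*x + 16) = (x - 4)*(x - 2)*(x^2 - 4) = (x - 4)*(x - 2)^2*(x + 2)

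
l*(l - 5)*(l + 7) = l^3 + 2*l^2 - 35*l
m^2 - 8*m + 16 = (m - 4)^2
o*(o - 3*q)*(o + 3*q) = o^3 - 9*o*q^2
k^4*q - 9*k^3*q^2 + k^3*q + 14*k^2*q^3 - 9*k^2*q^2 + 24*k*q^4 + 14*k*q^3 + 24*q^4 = (k - 6*q)*(k - 4*q)*(k + q)*(k*q + q)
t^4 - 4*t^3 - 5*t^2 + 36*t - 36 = (t - 3)*(t - 2)^2*(t + 3)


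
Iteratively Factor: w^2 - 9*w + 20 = (w - 4)*(w - 5)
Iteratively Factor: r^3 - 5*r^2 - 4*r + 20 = (r + 2)*(r^2 - 7*r + 10) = (r - 5)*(r + 2)*(r - 2)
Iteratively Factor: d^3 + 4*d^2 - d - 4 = (d + 1)*(d^2 + 3*d - 4) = (d + 1)*(d + 4)*(d - 1)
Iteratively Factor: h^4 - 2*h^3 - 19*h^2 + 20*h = (h + 4)*(h^3 - 6*h^2 + 5*h) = (h - 5)*(h + 4)*(h^2 - h) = (h - 5)*(h - 1)*(h + 4)*(h)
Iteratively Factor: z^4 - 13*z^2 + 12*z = (z - 1)*(z^3 + z^2 - 12*z) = (z - 3)*(z - 1)*(z^2 + 4*z) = (z - 3)*(z - 1)*(z + 4)*(z)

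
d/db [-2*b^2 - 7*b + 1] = -4*b - 7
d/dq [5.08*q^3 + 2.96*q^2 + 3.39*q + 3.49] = 15.24*q^2 + 5.92*q + 3.39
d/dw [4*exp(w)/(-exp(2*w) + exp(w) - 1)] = 4*exp(3*w)/(exp(2*w) - exp(w) + 1)^2 - 4*exp(w)/(exp(2*w) - exp(w) + 1)^2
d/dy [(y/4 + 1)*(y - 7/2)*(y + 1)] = 3*y^2/4 + 3*y/4 - 27/8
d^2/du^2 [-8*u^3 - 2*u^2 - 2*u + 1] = -48*u - 4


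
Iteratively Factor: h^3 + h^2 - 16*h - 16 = (h - 4)*(h^2 + 5*h + 4) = (h - 4)*(h + 1)*(h + 4)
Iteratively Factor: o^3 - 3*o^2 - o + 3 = (o - 3)*(o^2 - 1) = (o - 3)*(o + 1)*(o - 1)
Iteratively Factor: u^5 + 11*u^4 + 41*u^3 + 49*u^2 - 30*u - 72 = (u + 3)*(u^4 + 8*u^3 + 17*u^2 - 2*u - 24) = (u + 3)^2*(u^3 + 5*u^2 + 2*u - 8) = (u + 2)*(u + 3)^2*(u^2 + 3*u - 4) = (u + 2)*(u + 3)^2*(u + 4)*(u - 1)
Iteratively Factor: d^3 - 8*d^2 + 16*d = (d - 4)*(d^2 - 4*d) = d*(d - 4)*(d - 4)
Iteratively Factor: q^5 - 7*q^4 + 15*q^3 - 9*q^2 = (q - 1)*(q^4 - 6*q^3 + 9*q^2) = (q - 3)*(q - 1)*(q^3 - 3*q^2) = q*(q - 3)*(q - 1)*(q^2 - 3*q) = q*(q - 3)^2*(q - 1)*(q)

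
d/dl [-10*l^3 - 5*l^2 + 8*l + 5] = -30*l^2 - 10*l + 8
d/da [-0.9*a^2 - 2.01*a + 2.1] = -1.8*a - 2.01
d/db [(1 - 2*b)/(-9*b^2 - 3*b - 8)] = (-18*b^2 + 18*b + 19)/(81*b^4 + 54*b^3 + 153*b^2 + 48*b + 64)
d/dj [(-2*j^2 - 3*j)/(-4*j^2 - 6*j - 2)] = (4*j + 3)/(2*(4*j^4 + 12*j^3 + 13*j^2 + 6*j + 1))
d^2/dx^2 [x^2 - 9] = 2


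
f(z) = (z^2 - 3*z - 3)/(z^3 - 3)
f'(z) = -3*z^2*(z^2 - 3*z - 3)/(z^3 - 3)^2 + (2*z - 3)/(z^3 - 3) = (-z^4 + 6*z^3 + 9*z^2 - 6*z + 9)/(z^6 - 6*z^3 + 9)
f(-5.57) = -0.25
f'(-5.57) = -0.05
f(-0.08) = 0.92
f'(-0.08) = 1.06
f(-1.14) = -0.38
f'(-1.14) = 0.84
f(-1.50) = -0.59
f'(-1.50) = 0.32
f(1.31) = 6.93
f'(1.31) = 47.98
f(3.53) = -0.03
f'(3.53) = 0.12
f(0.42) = 1.40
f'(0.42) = 0.99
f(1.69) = -2.85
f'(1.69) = 13.59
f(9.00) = 0.07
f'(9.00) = 0.00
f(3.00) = -0.12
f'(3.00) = 0.27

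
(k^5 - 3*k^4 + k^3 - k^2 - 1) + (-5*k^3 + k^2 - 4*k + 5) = k^5 - 3*k^4 - 4*k^3 - 4*k + 4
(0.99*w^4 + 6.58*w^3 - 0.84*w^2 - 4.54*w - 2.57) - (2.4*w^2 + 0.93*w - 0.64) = 0.99*w^4 + 6.58*w^3 - 3.24*w^2 - 5.47*w - 1.93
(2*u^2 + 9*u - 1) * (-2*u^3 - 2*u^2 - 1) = -4*u^5 - 22*u^4 - 16*u^3 - 9*u + 1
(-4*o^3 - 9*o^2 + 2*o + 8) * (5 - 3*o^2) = 12*o^5 + 27*o^4 - 26*o^3 - 69*o^2 + 10*o + 40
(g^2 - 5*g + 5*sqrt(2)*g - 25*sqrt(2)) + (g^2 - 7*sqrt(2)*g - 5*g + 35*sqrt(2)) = 2*g^2 - 10*g - 2*sqrt(2)*g + 10*sqrt(2)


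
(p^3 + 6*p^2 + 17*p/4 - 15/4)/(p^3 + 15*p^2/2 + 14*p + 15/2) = (p - 1/2)/(p + 1)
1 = 1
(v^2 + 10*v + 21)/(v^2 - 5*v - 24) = (v + 7)/(v - 8)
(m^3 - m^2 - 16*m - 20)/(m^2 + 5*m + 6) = (m^2 - 3*m - 10)/(m + 3)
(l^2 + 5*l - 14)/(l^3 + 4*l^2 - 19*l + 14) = 1/(l - 1)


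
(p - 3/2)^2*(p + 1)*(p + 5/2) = p^4 + p^3/2 - 23*p^2/4 + 3*p/8 + 45/8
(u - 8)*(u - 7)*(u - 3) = u^3 - 18*u^2 + 101*u - 168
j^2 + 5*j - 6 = (j - 1)*(j + 6)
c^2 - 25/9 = (c - 5/3)*(c + 5/3)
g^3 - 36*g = g*(g - 6)*(g + 6)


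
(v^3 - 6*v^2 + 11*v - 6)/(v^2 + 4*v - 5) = (v^2 - 5*v + 6)/(v + 5)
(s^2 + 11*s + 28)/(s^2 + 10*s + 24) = (s + 7)/(s + 6)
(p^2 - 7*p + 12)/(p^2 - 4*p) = (p - 3)/p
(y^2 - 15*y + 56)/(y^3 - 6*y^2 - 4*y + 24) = (y^2 - 15*y + 56)/(y^3 - 6*y^2 - 4*y + 24)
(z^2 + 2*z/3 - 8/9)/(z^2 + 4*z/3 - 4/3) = (z + 4/3)/(z + 2)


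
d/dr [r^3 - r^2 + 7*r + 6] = 3*r^2 - 2*r + 7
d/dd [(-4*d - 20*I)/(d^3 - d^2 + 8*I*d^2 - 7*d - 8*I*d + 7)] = (8*d^3 + d^2*(-4 + 92*I) + d*(-320 - 40*I) + 132 - 140*I)/(d^6 + d^5*(-2 + 16*I) + d^4*(-77 - 32*I) + d^3*(156 - 96*I) + d^2*(-29 + 224*I) + d*(-98 - 112*I) + 49)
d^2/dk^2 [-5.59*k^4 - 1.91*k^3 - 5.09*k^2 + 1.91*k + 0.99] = -67.08*k^2 - 11.46*k - 10.18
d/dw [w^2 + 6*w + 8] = 2*w + 6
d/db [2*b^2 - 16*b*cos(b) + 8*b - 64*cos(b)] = 16*b*sin(b) + 4*b + 64*sin(b) - 16*cos(b) + 8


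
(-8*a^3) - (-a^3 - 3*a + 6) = -7*a^3 + 3*a - 6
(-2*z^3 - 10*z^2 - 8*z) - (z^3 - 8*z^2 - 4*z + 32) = -3*z^3 - 2*z^2 - 4*z - 32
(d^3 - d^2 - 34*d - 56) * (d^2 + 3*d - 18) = d^5 + 2*d^4 - 55*d^3 - 140*d^2 + 444*d + 1008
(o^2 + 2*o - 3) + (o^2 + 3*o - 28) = 2*o^2 + 5*o - 31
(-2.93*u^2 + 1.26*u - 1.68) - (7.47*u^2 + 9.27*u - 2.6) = -10.4*u^2 - 8.01*u + 0.92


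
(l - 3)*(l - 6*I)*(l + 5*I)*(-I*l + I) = -I*l^4 - l^3 + 4*I*l^3 + 4*l^2 - 33*I*l^2 - 3*l + 120*I*l - 90*I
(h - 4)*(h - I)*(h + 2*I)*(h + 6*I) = h^4 - 4*h^3 + 7*I*h^3 - 4*h^2 - 28*I*h^2 + 16*h + 12*I*h - 48*I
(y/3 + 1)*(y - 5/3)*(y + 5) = y^3/3 + 19*y^2/9 + 5*y/9 - 25/3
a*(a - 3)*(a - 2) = a^3 - 5*a^2 + 6*a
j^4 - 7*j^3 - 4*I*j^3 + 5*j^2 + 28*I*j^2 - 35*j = j*(j - 7)*(j - 5*I)*(j + I)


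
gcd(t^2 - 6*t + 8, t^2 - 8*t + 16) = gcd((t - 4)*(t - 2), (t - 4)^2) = t - 4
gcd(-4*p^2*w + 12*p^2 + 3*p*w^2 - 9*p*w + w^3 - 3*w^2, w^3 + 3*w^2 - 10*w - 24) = w - 3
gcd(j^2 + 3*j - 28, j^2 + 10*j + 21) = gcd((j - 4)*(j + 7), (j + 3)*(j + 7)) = j + 7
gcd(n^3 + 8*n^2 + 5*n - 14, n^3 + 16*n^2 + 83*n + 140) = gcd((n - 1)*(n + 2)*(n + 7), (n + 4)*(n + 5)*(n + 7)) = n + 7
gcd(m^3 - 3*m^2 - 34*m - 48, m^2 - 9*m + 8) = m - 8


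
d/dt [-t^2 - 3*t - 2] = -2*t - 3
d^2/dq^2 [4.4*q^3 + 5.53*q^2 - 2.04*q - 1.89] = 26.4*q + 11.06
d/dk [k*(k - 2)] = 2*k - 2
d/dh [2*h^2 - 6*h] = 4*h - 6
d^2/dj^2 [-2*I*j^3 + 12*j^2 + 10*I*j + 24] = -12*I*j + 24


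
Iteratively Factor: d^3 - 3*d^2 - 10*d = (d)*(d^2 - 3*d - 10) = d*(d - 5)*(d + 2)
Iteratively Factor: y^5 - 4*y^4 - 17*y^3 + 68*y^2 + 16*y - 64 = (y - 4)*(y^4 - 17*y^2 + 16) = (y - 4)*(y - 1)*(y^3 + y^2 - 16*y - 16) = (y - 4)*(y - 1)*(y + 4)*(y^2 - 3*y - 4) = (y - 4)*(y - 1)*(y + 1)*(y + 4)*(y - 4)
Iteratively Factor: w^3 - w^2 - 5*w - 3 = (w - 3)*(w^2 + 2*w + 1) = (w - 3)*(w + 1)*(w + 1)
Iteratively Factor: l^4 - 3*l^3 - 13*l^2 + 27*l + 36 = (l - 4)*(l^3 + l^2 - 9*l - 9) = (l - 4)*(l + 3)*(l^2 - 2*l - 3) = (l - 4)*(l + 1)*(l + 3)*(l - 3)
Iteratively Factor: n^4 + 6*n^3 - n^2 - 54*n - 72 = (n + 2)*(n^3 + 4*n^2 - 9*n - 36) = (n + 2)*(n + 3)*(n^2 + n - 12) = (n + 2)*(n + 3)*(n + 4)*(n - 3)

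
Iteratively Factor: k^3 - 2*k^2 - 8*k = (k + 2)*(k^2 - 4*k) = (k - 4)*(k + 2)*(k)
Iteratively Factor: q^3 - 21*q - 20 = (q + 4)*(q^2 - 4*q - 5) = (q - 5)*(q + 4)*(q + 1)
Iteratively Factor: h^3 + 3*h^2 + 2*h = (h)*(h^2 + 3*h + 2) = h*(h + 2)*(h + 1)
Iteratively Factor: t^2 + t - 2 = (t + 2)*(t - 1)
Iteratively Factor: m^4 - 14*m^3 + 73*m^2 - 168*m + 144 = (m - 4)*(m^3 - 10*m^2 + 33*m - 36) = (m - 4)^2*(m^2 - 6*m + 9) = (m - 4)^2*(m - 3)*(m - 3)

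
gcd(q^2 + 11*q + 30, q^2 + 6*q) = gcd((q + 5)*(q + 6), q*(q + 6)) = q + 6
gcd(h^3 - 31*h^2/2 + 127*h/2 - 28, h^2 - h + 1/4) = h - 1/2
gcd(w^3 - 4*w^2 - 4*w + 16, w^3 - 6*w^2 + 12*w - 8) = w - 2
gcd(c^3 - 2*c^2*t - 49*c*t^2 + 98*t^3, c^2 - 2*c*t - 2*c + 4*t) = -c + 2*t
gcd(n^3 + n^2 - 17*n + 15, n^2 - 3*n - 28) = 1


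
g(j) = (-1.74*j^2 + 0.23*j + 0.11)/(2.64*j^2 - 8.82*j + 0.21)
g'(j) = (0.23 - 3.48*j)/(2.64*j^2 - 8.82*j + 0.21) + (8.82 - 5.28*j)*(-1.74*j^2 + 0.23*j + 0.11)/(2.64*j^2 - 8.82*j + 0.21)^2 = (14.7396*j^2 - 1.3116*j + 1.0185)/(6.9696*j^4 - 46.5696*j^3 + 78.9012*j^2 - 3.7044*j + 0.0441)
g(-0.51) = -0.09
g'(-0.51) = 0.19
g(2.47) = 1.82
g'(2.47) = 2.93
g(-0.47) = -0.08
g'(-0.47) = 0.20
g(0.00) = 0.52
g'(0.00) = 23.10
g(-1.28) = -0.19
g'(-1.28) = 0.11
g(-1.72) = -0.23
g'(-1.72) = 0.09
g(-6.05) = -0.43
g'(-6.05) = 0.02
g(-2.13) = -0.27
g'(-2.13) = 0.07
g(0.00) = 0.52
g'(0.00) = 23.10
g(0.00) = 0.52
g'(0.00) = 23.10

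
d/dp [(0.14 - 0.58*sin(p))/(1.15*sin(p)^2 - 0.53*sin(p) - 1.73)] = (0.667*sin(p)^2 - 0.322*sin(p) + 1.0776)*cos(p)/(1.3225*sin(p)^4 - 1.219*sin(p)^3 - 3.6981*sin(p)^2 + 1.8338*sin(p) + 2.9929)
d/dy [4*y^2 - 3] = 8*y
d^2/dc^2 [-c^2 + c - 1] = -2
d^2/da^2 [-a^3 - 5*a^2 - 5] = -6*a - 10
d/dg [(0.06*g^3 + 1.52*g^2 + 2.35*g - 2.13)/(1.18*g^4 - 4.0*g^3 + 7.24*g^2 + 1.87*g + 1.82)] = (-0.0708*g^6 - 3.5872*g^5 - 1.8046*g^4 + 29.078*g^3 - 39.404*g^2 + 36.3752*g + 8.2601)/(1.3924*g^8 - 9.44*g^7 + 33.0864*g^6 - 53.5068*g^5 + 41.7528*g^4 + 12.5176*g^3 + 29.8505*g^2 + 6.8068*g + 3.3124)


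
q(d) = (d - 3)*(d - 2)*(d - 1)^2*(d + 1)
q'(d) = (d - 3)*(d - 2)*(d - 1)^2 + (d - 3)*(d - 2)*(d + 1)*(2*d - 2) + (d - 3)*(d - 1)^2*(d + 1) + (d - 2)*(d - 1)^2*(d + 1) = 5*d^4 - 24*d^3 + 30*d^2 - 11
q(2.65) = -2.26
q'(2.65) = -0.38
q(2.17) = -0.61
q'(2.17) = -4.10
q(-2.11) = -225.48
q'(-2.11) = 447.12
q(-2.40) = -384.53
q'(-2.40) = 659.46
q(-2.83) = -755.90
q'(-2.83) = 1093.94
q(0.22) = 3.67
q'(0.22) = -9.79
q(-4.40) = -4695.46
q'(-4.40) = 4488.26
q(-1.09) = -4.97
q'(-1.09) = 62.78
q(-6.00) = -17640.00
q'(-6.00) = 12733.00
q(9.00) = 26880.00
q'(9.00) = 17728.00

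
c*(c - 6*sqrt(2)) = c^2 - 6*sqrt(2)*c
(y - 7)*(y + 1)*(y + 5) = y^3 - y^2 - 37*y - 35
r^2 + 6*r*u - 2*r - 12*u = (r - 2)*(r + 6*u)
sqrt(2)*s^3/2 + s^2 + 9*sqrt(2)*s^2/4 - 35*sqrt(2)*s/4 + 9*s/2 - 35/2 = (s - 5/2)*(s + 7)*(sqrt(2)*s/2 + 1)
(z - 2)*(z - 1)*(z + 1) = z^3 - 2*z^2 - z + 2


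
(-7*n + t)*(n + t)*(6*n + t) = -42*n^3 - 43*n^2*t + t^3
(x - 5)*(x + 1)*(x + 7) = x^3 + 3*x^2 - 33*x - 35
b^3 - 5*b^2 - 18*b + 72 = (b - 6)*(b - 3)*(b + 4)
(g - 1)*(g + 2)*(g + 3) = g^3 + 4*g^2 + g - 6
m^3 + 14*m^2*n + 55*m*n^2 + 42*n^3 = (m + n)*(m + 6*n)*(m + 7*n)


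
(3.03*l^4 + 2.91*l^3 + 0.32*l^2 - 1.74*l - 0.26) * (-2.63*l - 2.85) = -7.9689*l^5 - 16.2888*l^4 - 9.1351*l^3 + 3.6642*l^2 + 5.6428*l + 0.741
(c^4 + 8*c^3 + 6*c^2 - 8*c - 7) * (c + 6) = c^5 + 14*c^4 + 54*c^3 + 28*c^2 - 55*c - 42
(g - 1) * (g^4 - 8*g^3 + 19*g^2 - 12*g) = g^5 - 9*g^4 + 27*g^3 - 31*g^2 + 12*g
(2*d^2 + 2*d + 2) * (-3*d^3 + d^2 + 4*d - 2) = -6*d^5 - 4*d^4 + 4*d^3 + 6*d^2 + 4*d - 4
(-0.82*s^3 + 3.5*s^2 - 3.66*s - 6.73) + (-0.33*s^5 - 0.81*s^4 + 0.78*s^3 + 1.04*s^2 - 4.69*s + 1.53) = -0.33*s^5 - 0.81*s^4 - 0.0399999999999999*s^3 + 4.54*s^2 - 8.35*s - 5.2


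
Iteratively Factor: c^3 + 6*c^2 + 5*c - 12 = (c + 4)*(c^2 + 2*c - 3) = (c - 1)*(c + 4)*(c + 3)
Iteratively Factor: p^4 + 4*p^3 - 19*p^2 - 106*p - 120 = (p - 5)*(p^3 + 9*p^2 + 26*p + 24) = (p - 5)*(p + 3)*(p^2 + 6*p + 8) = (p - 5)*(p + 3)*(p + 4)*(p + 2)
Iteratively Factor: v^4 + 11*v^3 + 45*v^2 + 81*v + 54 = (v + 3)*(v^3 + 8*v^2 + 21*v + 18) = (v + 2)*(v + 3)*(v^2 + 6*v + 9) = (v + 2)*(v + 3)^2*(v + 3)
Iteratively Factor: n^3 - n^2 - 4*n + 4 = (n - 1)*(n^2 - 4) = (n - 1)*(n + 2)*(n - 2)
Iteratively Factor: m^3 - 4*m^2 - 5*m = (m)*(m^2 - 4*m - 5) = m*(m + 1)*(m - 5)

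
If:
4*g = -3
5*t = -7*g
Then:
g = -3/4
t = 21/20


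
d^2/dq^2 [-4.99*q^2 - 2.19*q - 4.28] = -9.98000000000000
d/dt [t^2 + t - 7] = 2*t + 1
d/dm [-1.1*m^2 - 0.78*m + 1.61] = -2.2*m - 0.78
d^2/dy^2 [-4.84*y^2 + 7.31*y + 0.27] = -9.68000000000000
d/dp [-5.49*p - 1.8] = -5.49000000000000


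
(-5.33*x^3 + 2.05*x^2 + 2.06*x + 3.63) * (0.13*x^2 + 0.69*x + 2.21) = -0.6929*x^5 - 3.4112*x^4 - 10.097*x^3 + 6.4238*x^2 + 7.0573*x + 8.0223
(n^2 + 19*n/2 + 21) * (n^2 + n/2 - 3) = n^4 + 10*n^3 + 91*n^2/4 - 18*n - 63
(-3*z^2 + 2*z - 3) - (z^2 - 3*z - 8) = -4*z^2 + 5*z + 5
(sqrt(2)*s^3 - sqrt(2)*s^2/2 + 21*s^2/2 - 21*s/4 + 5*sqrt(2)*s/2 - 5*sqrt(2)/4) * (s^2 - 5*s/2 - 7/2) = sqrt(2)*s^5 - 3*sqrt(2)*s^4 + 21*s^4/2 - 63*s^3/2 + sqrt(2)*s^3/4 - 189*s^2/8 - 23*sqrt(2)*s^2/4 - 45*sqrt(2)*s/8 + 147*s/8 + 35*sqrt(2)/8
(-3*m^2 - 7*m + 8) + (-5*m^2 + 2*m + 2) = -8*m^2 - 5*m + 10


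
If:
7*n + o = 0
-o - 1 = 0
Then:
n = 1/7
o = -1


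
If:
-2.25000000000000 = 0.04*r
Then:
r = -56.25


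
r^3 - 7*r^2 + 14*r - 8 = (r - 4)*(r - 2)*(r - 1)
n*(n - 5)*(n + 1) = n^3 - 4*n^2 - 5*n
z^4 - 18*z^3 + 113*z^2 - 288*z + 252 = (z - 7)*(z - 6)*(z - 3)*(z - 2)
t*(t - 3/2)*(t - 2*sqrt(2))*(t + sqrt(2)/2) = t^4 - 3*sqrt(2)*t^3/2 - 3*t^3/2 - 2*t^2 + 9*sqrt(2)*t^2/4 + 3*t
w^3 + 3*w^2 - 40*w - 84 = (w - 6)*(w + 2)*(w + 7)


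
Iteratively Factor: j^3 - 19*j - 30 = (j + 2)*(j^2 - 2*j - 15) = (j - 5)*(j + 2)*(j + 3)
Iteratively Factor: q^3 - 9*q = (q)*(q^2 - 9) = q*(q + 3)*(q - 3)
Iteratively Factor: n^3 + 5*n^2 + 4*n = (n + 1)*(n^2 + 4*n) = n*(n + 1)*(n + 4)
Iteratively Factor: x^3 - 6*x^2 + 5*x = (x)*(x^2 - 6*x + 5) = x*(x - 5)*(x - 1)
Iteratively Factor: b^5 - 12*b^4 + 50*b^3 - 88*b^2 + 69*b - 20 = (b - 4)*(b^4 - 8*b^3 + 18*b^2 - 16*b + 5) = (b - 4)*(b - 1)*(b^3 - 7*b^2 + 11*b - 5) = (b - 5)*(b - 4)*(b - 1)*(b^2 - 2*b + 1) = (b - 5)*(b - 4)*(b - 1)^2*(b - 1)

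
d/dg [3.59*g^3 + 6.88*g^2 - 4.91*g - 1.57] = 10.77*g^2 + 13.76*g - 4.91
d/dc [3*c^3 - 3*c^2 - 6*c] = 9*c^2 - 6*c - 6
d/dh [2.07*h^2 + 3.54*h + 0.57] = 4.14*h + 3.54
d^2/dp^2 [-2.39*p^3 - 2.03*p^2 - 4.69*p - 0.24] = -14.34*p - 4.06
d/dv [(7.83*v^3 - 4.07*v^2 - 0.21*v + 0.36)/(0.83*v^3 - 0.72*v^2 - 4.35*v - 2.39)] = (3.5527136788005e-15*v^5 - 2.2595*v^4 - 67.7724*v^3 - 39.4842*v^2 + 19.973*v + 2.0679)/(0.6889*v^6 - 1.1952*v^5 - 6.7026*v^4 + 2.2966*v^3 + 22.3641*v^2 + 20.793*v + 5.7121)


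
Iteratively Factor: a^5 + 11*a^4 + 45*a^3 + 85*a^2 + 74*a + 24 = (a + 4)*(a^4 + 7*a^3 + 17*a^2 + 17*a + 6) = (a + 1)*(a + 4)*(a^3 + 6*a^2 + 11*a + 6) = (a + 1)^2*(a + 4)*(a^2 + 5*a + 6) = (a + 1)^2*(a + 3)*(a + 4)*(a + 2)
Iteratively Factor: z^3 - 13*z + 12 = (z - 1)*(z^2 + z - 12) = (z - 3)*(z - 1)*(z + 4)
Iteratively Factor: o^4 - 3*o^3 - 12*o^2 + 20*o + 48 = (o - 3)*(o^3 - 12*o - 16) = (o - 4)*(o - 3)*(o^2 + 4*o + 4) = (o - 4)*(o - 3)*(o + 2)*(o + 2)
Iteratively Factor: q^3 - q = (q)*(q^2 - 1) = q*(q + 1)*(q - 1)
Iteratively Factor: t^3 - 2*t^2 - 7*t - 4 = (t + 1)*(t^2 - 3*t - 4) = (t + 1)^2*(t - 4)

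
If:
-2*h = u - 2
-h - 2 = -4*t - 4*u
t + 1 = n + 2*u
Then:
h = 1 - u/2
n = 7/4 - 25*u/8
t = 3/4 - 9*u/8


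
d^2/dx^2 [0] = 0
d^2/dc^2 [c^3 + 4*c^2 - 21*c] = 6*c + 8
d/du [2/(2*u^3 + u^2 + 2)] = 4*u*(-3*u - 1)/(2*u^3 + u^2 + 2)^2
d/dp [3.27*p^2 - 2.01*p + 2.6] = 6.54*p - 2.01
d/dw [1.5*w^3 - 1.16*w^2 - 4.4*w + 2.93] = 4.5*w^2 - 2.32*w - 4.4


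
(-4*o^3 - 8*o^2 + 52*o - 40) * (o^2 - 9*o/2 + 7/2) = -4*o^5 + 10*o^4 + 74*o^3 - 302*o^2 + 362*o - 140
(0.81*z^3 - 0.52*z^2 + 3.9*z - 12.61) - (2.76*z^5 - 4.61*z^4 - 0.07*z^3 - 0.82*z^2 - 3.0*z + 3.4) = -2.76*z^5 + 4.61*z^4 + 0.88*z^3 + 0.3*z^2 + 6.9*z - 16.01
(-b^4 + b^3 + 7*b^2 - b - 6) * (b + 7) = -b^5 - 6*b^4 + 14*b^3 + 48*b^2 - 13*b - 42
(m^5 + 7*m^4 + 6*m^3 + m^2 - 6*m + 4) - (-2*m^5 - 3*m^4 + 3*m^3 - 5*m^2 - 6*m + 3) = 3*m^5 + 10*m^4 + 3*m^3 + 6*m^2 + 1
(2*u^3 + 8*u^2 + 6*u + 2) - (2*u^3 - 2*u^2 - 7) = 10*u^2 + 6*u + 9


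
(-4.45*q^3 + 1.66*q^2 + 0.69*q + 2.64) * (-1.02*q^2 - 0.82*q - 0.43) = 4.539*q^5 + 1.9558*q^4 - 0.1515*q^3 - 3.9724*q^2 - 2.4615*q - 1.1352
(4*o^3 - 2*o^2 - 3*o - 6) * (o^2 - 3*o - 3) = 4*o^5 - 14*o^4 - 9*o^3 + 9*o^2 + 27*o + 18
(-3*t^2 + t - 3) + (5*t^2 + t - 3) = 2*t^2 + 2*t - 6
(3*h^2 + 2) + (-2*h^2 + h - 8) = h^2 + h - 6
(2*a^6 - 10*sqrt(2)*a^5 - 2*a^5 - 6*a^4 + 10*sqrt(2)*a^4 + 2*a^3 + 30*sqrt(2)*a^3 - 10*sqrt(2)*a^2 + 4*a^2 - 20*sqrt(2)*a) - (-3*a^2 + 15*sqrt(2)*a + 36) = 2*a^6 - 10*sqrt(2)*a^5 - 2*a^5 - 6*a^4 + 10*sqrt(2)*a^4 + 2*a^3 + 30*sqrt(2)*a^3 - 10*sqrt(2)*a^2 + 7*a^2 - 35*sqrt(2)*a - 36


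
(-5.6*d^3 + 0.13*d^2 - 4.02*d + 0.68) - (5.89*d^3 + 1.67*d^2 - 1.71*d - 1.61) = -11.49*d^3 - 1.54*d^2 - 2.31*d + 2.29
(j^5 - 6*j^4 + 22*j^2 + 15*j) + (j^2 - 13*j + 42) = j^5 - 6*j^4 + 23*j^2 + 2*j + 42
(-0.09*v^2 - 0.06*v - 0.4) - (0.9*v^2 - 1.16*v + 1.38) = -0.99*v^2 + 1.1*v - 1.78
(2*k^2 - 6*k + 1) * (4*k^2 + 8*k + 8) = 8*k^4 - 8*k^3 - 28*k^2 - 40*k + 8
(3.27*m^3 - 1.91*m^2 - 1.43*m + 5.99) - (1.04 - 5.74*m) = 3.27*m^3 - 1.91*m^2 + 4.31*m + 4.95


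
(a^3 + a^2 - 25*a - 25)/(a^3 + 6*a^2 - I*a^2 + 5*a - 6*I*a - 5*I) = (a - 5)/(a - I)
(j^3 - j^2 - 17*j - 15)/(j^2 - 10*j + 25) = (j^2 + 4*j + 3)/(j - 5)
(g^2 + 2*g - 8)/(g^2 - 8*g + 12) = (g + 4)/(g - 6)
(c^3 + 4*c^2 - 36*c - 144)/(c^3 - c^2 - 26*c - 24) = (c + 6)/(c + 1)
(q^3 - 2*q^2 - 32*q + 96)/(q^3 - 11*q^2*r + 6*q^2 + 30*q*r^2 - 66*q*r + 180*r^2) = (q^2 - 8*q + 16)/(q^2 - 11*q*r + 30*r^2)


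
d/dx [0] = 0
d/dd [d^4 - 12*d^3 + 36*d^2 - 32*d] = 4*d^3 - 36*d^2 + 72*d - 32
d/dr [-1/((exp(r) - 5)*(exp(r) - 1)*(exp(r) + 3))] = ((exp(r) - 5)*(exp(r) - 1) + (exp(r) - 5)*(exp(r) + 3) + (exp(r) - 1)*(exp(r) + 3))/(4*(exp(r) - 5)^2*(exp(r) + 3)^2*sinh(r/2)^2)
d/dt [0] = 0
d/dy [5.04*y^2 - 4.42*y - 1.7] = 10.08*y - 4.42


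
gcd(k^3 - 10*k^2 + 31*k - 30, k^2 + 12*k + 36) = 1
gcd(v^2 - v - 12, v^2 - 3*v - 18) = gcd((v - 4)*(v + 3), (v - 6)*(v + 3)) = v + 3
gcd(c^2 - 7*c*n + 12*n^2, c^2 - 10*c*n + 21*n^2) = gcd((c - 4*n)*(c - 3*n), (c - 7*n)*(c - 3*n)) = c - 3*n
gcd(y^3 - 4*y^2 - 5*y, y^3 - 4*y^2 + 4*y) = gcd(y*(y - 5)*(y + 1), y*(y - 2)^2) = y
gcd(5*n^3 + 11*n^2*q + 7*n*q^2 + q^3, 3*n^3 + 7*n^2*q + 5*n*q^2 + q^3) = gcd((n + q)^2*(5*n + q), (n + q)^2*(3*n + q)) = n^2 + 2*n*q + q^2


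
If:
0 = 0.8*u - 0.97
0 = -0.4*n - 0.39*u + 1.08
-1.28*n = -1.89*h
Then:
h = 1.03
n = 1.52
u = 1.21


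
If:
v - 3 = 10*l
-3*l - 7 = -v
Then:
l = 4/7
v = 61/7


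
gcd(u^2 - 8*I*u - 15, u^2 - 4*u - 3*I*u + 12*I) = u - 3*I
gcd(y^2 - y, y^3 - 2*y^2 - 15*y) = y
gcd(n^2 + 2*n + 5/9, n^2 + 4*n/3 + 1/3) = n + 1/3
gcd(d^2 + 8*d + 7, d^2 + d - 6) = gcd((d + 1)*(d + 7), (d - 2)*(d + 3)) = 1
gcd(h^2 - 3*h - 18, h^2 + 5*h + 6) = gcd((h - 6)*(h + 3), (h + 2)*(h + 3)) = h + 3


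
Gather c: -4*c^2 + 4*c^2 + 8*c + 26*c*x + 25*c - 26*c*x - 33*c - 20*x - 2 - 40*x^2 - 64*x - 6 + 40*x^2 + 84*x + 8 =0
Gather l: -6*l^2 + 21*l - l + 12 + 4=-6*l^2 + 20*l + 16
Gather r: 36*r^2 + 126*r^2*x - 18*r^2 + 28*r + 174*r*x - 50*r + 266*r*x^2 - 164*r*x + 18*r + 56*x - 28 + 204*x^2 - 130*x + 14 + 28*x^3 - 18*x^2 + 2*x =r^2*(126*x + 18) + r*(266*x^2 + 10*x - 4) + 28*x^3 + 186*x^2 - 72*x - 14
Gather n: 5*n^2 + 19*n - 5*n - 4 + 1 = 5*n^2 + 14*n - 3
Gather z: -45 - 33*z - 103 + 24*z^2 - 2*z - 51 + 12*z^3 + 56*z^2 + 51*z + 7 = 12*z^3 + 80*z^2 + 16*z - 192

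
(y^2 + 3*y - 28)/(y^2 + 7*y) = (y - 4)/y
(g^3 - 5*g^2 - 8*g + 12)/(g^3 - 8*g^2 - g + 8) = (g^2 - 4*g - 12)/(g^2 - 7*g - 8)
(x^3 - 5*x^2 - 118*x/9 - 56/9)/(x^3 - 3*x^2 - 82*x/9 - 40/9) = (x - 7)/(x - 5)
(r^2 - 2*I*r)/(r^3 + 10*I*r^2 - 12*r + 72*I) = r/(r^2 + 12*I*r - 36)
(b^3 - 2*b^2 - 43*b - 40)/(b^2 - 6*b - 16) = (b^2 + 6*b + 5)/(b + 2)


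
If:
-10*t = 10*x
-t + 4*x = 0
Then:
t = 0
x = 0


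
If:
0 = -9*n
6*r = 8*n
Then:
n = 0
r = 0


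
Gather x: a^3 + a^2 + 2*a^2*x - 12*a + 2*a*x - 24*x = a^3 + a^2 - 12*a + x*(2*a^2 + 2*a - 24)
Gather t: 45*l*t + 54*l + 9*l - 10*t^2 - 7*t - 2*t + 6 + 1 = 63*l - 10*t^2 + t*(45*l - 9) + 7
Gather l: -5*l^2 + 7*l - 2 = -5*l^2 + 7*l - 2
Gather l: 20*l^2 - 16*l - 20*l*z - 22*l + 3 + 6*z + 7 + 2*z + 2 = 20*l^2 + l*(-20*z - 38) + 8*z + 12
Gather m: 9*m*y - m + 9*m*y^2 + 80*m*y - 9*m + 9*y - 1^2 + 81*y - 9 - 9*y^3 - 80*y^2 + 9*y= m*(9*y^2 + 89*y - 10) - 9*y^3 - 80*y^2 + 99*y - 10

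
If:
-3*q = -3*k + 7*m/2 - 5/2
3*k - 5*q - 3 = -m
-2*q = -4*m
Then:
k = 34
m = 11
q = 22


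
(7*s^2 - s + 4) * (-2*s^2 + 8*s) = -14*s^4 + 58*s^3 - 16*s^2 + 32*s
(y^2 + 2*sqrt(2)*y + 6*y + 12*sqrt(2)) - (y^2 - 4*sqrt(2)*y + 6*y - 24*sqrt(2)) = 6*sqrt(2)*y + 36*sqrt(2)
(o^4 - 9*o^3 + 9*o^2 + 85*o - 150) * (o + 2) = o^5 - 7*o^4 - 9*o^3 + 103*o^2 + 20*o - 300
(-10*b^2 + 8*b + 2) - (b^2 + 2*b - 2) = -11*b^2 + 6*b + 4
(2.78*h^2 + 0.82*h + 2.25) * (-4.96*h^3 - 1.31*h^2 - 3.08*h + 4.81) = -13.7888*h^5 - 7.709*h^4 - 20.7966*h^3 + 7.8987*h^2 - 2.9858*h + 10.8225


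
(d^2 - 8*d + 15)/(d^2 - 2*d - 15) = (d - 3)/(d + 3)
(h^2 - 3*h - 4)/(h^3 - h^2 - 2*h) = (h - 4)/(h*(h - 2))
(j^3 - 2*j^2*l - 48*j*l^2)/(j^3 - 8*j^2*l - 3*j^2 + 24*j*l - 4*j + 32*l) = j*(j + 6*l)/(j^2 - 3*j - 4)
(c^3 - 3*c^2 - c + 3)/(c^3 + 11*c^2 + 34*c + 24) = (c^2 - 4*c + 3)/(c^2 + 10*c + 24)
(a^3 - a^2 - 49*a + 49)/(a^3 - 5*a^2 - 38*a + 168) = (a^2 + 6*a - 7)/(a^2 + 2*a - 24)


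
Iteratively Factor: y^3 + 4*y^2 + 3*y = (y + 3)*(y^2 + y) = y*(y + 3)*(y + 1)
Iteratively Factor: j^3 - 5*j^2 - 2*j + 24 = (j + 2)*(j^2 - 7*j + 12) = (j - 4)*(j + 2)*(j - 3)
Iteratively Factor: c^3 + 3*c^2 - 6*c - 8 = (c + 4)*(c^2 - c - 2) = (c + 1)*(c + 4)*(c - 2)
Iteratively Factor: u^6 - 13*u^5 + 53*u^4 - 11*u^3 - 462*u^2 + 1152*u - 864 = (u - 2)*(u^5 - 11*u^4 + 31*u^3 + 51*u^2 - 360*u + 432) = (u - 4)*(u - 2)*(u^4 - 7*u^3 + 3*u^2 + 63*u - 108) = (u - 4)^2*(u - 2)*(u^3 - 3*u^2 - 9*u + 27) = (u - 4)^2*(u - 3)*(u - 2)*(u^2 - 9) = (u - 4)^2*(u - 3)^2*(u - 2)*(u + 3)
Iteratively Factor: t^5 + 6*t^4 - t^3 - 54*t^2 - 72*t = (t)*(t^4 + 6*t^3 - t^2 - 54*t - 72) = t*(t + 3)*(t^3 + 3*t^2 - 10*t - 24) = t*(t + 3)*(t + 4)*(t^2 - t - 6) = t*(t + 2)*(t + 3)*(t + 4)*(t - 3)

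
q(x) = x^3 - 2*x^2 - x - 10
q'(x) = 3*x^2 - 4*x - 1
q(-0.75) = -10.80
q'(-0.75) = 3.69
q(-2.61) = -38.79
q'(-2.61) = 29.88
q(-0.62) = -10.39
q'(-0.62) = 2.63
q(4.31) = 28.60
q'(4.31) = 37.49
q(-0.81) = -11.03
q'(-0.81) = 4.21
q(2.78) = -6.75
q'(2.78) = 11.07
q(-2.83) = -45.85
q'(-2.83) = 34.35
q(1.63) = -12.61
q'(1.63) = 0.45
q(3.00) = -4.00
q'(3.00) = 14.00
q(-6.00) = -292.00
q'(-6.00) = 131.00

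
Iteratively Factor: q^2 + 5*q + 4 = (q + 4)*(q + 1)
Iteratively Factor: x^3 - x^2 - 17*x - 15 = (x - 5)*(x^2 + 4*x + 3) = (x - 5)*(x + 1)*(x + 3)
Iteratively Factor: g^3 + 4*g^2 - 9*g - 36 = (g + 3)*(g^2 + g - 12) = (g - 3)*(g + 3)*(g + 4)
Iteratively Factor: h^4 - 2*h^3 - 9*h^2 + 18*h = (h + 3)*(h^3 - 5*h^2 + 6*h) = (h - 3)*(h + 3)*(h^2 - 2*h) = h*(h - 3)*(h + 3)*(h - 2)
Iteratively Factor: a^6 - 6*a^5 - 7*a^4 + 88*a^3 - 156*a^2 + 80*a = (a - 5)*(a^5 - a^4 - 12*a^3 + 28*a^2 - 16*a) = (a - 5)*(a + 4)*(a^4 - 5*a^3 + 8*a^2 - 4*a) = (a - 5)*(a - 1)*(a + 4)*(a^3 - 4*a^2 + 4*a) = (a - 5)*(a - 2)*(a - 1)*(a + 4)*(a^2 - 2*a) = (a - 5)*(a - 2)^2*(a - 1)*(a + 4)*(a)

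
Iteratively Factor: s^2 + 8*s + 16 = (s + 4)*(s + 4)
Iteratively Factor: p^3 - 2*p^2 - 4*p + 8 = (p + 2)*(p^2 - 4*p + 4) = (p - 2)*(p + 2)*(p - 2)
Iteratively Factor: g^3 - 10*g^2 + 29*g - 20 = (g - 4)*(g^2 - 6*g + 5) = (g - 4)*(g - 1)*(g - 5)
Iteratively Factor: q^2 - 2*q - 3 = (q + 1)*(q - 3)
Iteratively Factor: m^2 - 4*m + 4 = (m - 2)*(m - 2)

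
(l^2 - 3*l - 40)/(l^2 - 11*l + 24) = (l + 5)/(l - 3)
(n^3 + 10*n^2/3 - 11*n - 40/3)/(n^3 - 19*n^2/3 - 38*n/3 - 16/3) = (3*n^2 + 7*n - 40)/(3*n^2 - 22*n - 16)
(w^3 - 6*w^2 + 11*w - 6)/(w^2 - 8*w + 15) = (w^2 - 3*w + 2)/(w - 5)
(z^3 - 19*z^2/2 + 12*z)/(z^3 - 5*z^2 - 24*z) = (z - 3/2)/(z + 3)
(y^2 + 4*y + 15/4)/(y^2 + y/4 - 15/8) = 2*(2*y + 5)/(4*y - 5)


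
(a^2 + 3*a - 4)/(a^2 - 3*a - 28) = (a - 1)/(a - 7)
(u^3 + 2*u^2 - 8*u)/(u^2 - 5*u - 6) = u*(-u^2 - 2*u + 8)/(-u^2 + 5*u + 6)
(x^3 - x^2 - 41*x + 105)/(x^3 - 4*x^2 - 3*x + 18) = (x^2 + 2*x - 35)/(x^2 - x - 6)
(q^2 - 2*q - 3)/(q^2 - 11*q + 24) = (q + 1)/(q - 8)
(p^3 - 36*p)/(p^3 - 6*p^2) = (p + 6)/p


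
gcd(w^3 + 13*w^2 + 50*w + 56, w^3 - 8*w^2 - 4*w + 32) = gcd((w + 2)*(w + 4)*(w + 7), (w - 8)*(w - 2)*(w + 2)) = w + 2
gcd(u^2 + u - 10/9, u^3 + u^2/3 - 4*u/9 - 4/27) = u - 2/3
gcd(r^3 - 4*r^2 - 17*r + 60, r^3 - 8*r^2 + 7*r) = 1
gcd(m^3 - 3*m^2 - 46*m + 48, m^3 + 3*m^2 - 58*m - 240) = m^2 - 2*m - 48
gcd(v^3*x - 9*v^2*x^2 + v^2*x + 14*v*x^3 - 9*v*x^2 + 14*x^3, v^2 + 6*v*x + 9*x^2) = 1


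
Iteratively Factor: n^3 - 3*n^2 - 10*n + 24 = (n + 3)*(n^2 - 6*n + 8) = (n - 2)*(n + 3)*(n - 4)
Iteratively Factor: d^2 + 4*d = (d + 4)*(d)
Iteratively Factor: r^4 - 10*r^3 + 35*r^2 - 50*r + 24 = (r - 3)*(r^3 - 7*r^2 + 14*r - 8) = (r - 3)*(r - 1)*(r^2 - 6*r + 8) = (r - 4)*(r - 3)*(r - 1)*(r - 2)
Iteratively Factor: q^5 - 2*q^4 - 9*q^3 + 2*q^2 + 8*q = (q)*(q^4 - 2*q^3 - 9*q^2 + 2*q + 8) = q*(q - 4)*(q^3 + 2*q^2 - q - 2) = q*(q - 4)*(q + 2)*(q^2 - 1) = q*(q - 4)*(q + 1)*(q + 2)*(q - 1)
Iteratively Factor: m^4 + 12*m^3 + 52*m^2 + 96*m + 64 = (m + 2)*(m^3 + 10*m^2 + 32*m + 32) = (m + 2)^2*(m^2 + 8*m + 16) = (m + 2)^2*(m + 4)*(m + 4)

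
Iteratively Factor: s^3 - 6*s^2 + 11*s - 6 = (s - 2)*(s^2 - 4*s + 3) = (s - 2)*(s - 1)*(s - 3)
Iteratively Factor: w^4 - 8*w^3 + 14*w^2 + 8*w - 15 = (w - 5)*(w^3 - 3*w^2 - w + 3) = (w - 5)*(w - 3)*(w^2 - 1) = (w - 5)*(w - 3)*(w + 1)*(w - 1)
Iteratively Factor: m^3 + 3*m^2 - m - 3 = (m + 3)*(m^2 - 1) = (m - 1)*(m + 3)*(m + 1)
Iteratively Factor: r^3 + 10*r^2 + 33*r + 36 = (r + 4)*(r^2 + 6*r + 9) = (r + 3)*(r + 4)*(r + 3)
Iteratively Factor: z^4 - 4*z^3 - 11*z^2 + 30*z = (z - 2)*(z^3 - 2*z^2 - 15*z) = (z - 2)*(z + 3)*(z^2 - 5*z) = (z - 5)*(z - 2)*(z + 3)*(z)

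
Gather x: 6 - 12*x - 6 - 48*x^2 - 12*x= -48*x^2 - 24*x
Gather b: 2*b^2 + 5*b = 2*b^2 + 5*b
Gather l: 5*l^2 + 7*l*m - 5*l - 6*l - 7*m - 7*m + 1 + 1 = 5*l^2 + l*(7*m - 11) - 14*m + 2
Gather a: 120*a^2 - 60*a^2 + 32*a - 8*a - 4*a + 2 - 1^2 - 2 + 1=60*a^2 + 20*a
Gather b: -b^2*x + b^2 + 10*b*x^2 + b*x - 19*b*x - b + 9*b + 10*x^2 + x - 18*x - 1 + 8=b^2*(1 - x) + b*(10*x^2 - 18*x + 8) + 10*x^2 - 17*x + 7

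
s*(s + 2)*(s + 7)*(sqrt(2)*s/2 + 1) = sqrt(2)*s^4/2 + s^3 + 9*sqrt(2)*s^3/2 + 9*s^2 + 7*sqrt(2)*s^2 + 14*s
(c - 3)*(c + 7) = c^2 + 4*c - 21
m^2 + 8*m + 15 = (m + 3)*(m + 5)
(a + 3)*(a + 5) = a^2 + 8*a + 15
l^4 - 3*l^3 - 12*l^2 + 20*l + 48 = (l - 4)*(l - 3)*(l + 2)^2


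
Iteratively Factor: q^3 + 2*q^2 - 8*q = (q)*(q^2 + 2*q - 8) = q*(q + 4)*(q - 2)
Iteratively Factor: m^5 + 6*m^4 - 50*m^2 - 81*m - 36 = (m + 4)*(m^4 + 2*m^3 - 8*m^2 - 18*m - 9) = (m + 3)*(m + 4)*(m^3 - m^2 - 5*m - 3) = (m - 3)*(m + 3)*(m + 4)*(m^2 + 2*m + 1) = (m - 3)*(m + 1)*(m + 3)*(m + 4)*(m + 1)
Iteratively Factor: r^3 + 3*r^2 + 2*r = (r + 2)*(r^2 + r) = r*(r + 2)*(r + 1)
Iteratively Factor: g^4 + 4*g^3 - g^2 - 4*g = (g - 1)*(g^3 + 5*g^2 + 4*g) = g*(g - 1)*(g^2 + 5*g + 4) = g*(g - 1)*(g + 1)*(g + 4)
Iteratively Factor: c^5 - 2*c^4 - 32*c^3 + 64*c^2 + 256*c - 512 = (c - 2)*(c^4 - 32*c^2 + 256) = (c - 4)*(c - 2)*(c^3 + 4*c^2 - 16*c - 64) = (c - 4)^2*(c - 2)*(c^2 + 8*c + 16) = (c - 4)^2*(c - 2)*(c + 4)*(c + 4)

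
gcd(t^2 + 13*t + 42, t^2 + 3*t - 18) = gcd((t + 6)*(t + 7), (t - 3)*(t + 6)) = t + 6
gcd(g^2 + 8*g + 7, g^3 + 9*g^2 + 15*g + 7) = g^2 + 8*g + 7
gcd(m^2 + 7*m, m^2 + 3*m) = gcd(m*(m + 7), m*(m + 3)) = m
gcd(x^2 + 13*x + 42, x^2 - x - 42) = x + 6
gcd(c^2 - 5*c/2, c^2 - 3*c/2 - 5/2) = c - 5/2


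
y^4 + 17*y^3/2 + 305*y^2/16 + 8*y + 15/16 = (y + 1/4)^2*(y + 3)*(y + 5)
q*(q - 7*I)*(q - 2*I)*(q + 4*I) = q^4 - 5*I*q^3 + 22*q^2 - 56*I*q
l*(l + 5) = l^2 + 5*l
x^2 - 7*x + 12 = (x - 4)*(x - 3)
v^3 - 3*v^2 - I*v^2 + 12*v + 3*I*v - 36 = (v - 3)*(v - 4*I)*(v + 3*I)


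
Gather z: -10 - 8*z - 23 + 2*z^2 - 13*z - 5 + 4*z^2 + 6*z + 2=6*z^2 - 15*z - 36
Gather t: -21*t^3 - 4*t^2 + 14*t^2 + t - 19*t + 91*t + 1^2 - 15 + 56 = -21*t^3 + 10*t^2 + 73*t + 42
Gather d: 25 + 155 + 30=210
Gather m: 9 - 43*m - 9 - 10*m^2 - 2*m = -10*m^2 - 45*m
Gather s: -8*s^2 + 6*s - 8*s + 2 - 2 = -8*s^2 - 2*s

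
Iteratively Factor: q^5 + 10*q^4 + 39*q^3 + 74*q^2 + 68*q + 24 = (q + 2)*(q^4 + 8*q^3 + 23*q^2 + 28*q + 12) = (q + 1)*(q + 2)*(q^3 + 7*q^2 + 16*q + 12) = (q + 1)*(q + 2)^2*(q^2 + 5*q + 6) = (q + 1)*(q + 2)^3*(q + 3)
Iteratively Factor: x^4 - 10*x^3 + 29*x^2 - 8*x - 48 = (x - 4)*(x^3 - 6*x^2 + 5*x + 12) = (x - 4)*(x + 1)*(x^2 - 7*x + 12) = (x - 4)^2*(x + 1)*(x - 3)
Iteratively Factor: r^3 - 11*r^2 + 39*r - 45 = (r - 5)*(r^2 - 6*r + 9) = (r - 5)*(r - 3)*(r - 3)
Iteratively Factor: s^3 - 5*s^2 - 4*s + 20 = (s - 2)*(s^2 - 3*s - 10) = (s - 5)*(s - 2)*(s + 2)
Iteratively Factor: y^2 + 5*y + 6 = (y + 3)*(y + 2)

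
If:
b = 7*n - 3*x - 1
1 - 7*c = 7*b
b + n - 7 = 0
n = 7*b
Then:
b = 7/8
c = -41/56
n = 49/8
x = 41/3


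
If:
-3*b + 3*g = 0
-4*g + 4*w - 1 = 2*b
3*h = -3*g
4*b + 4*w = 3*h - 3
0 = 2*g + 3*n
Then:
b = -4/13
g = -4/13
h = 4/13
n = 8/39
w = -11/52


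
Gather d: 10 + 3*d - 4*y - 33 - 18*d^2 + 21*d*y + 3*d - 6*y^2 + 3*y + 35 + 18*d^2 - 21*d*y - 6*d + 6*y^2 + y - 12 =0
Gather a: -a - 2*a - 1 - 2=-3*a - 3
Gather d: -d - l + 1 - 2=-d - l - 1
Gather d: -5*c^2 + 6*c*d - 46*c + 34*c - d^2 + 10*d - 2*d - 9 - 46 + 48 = -5*c^2 - 12*c - d^2 + d*(6*c + 8) - 7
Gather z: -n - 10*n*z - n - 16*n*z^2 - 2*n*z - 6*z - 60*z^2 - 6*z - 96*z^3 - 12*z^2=-2*n - 96*z^3 + z^2*(-16*n - 72) + z*(-12*n - 12)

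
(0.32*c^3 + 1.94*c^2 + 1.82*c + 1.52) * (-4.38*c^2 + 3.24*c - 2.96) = -1.4016*c^5 - 7.4604*c^4 - 2.6332*c^3 - 6.5032*c^2 - 0.4624*c - 4.4992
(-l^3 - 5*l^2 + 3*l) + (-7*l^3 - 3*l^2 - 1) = -8*l^3 - 8*l^2 + 3*l - 1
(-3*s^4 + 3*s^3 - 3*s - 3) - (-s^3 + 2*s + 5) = -3*s^4 + 4*s^3 - 5*s - 8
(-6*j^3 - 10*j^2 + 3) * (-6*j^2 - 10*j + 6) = 36*j^5 + 120*j^4 + 64*j^3 - 78*j^2 - 30*j + 18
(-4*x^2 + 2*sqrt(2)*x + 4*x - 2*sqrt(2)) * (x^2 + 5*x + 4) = -4*x^4 - 16*x^3 + 2*sqrt(2)*x^3 + 4*x^2 + 8*sqrt(2)*x^2 - 2*sqrt(2)*x + 16*x - 8*sqrt(2)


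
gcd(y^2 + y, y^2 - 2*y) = y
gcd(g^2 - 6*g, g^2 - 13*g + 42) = g - 6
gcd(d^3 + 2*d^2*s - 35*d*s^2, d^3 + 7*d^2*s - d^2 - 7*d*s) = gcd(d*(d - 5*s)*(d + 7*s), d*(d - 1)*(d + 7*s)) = d^2 + 7*d*s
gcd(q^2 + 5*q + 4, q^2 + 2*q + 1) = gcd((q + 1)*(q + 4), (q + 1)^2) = q + 1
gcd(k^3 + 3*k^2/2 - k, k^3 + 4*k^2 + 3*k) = k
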